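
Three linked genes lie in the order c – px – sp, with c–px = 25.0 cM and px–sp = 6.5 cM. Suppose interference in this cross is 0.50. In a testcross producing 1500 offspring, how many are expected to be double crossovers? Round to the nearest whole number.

12

Map distances give recombination frequencies of 0.250 and 0.065 for the two intervals.
With interference 0.50 (so coincidence = 0.50), expected double-crossover frequency = 0.250 × 0.065 × 0.50 = 0.00813.
Expected number = 0.00813 × 1500 = 12.19 ≈ 12.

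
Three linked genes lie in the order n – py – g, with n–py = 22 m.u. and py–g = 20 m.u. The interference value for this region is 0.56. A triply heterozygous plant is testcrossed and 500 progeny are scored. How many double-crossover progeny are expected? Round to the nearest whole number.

10

Map distances give recombination frequencies of 0.220 and 0.200 for the two intervals.
With interference 0.56 (so coincidence = 0.44), expected double-crossover frequency = 0.220 × 0.200 × 0.44 = 0.01936.
Expected number = 0.01936 × 500 = 9.68 ≈ 10.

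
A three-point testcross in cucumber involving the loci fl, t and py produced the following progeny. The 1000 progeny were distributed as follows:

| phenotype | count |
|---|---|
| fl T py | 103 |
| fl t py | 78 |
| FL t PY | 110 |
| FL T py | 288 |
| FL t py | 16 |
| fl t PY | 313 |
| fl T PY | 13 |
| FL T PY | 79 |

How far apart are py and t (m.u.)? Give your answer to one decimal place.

18.6 m.u.

The two most frequent reciprocal classes, fl t PY and FL T py, are the parental types, so the F1 was fl t PY / FL T py.
The two rarest classes, fl T PY and FL t py, are the double crossovers. Comparing them with the parentals, only the t allele has switched, so t is the middle locus and the order is fl – t – py.
Crossovers in the t–py interval produce the single-crossover classes fl t py and FL T PY (78 + 79 = 157) plus the double crossovers (29).
RF(t–py) = (157 + 29) / 1000 = 186/1000 = 0.1860 → 18.6 m.u.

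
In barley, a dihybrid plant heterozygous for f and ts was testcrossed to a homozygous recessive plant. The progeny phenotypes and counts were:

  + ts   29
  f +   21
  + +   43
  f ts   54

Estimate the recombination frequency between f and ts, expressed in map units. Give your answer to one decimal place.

The two most frequent classes, + + (43) and f ts (54), are the parental types, so the F1 was + + / f ts.
The recombinant classes are + ts and f +: 29 + 21 = 50.
Recombination frequency = 50/147 = 0.3401 ≈ 34.0%, i.e. 34.0 map units.

34.0 map units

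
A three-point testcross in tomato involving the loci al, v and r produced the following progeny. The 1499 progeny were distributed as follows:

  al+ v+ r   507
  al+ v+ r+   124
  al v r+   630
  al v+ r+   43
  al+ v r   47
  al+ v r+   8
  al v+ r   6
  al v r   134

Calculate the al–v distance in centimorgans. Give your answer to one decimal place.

6.9 centimorgans

The two most frequent reciprocal classes, al v r+ and al+ v+ r, are the parental types, so the F1 was al v r+ / al+ v+ r.
The two rarest classes, al+ v r+ and al v+ r, are the double crossovers. Comparing them with the parentals, only the al allele has switched, so al is the middle locus and the order is r – al – v.
Crossovers in the al–v interval produce the single-crossover classes al v+ r+ and al+ v r (43 + 47 = 90) plus the double crossovers (14).
RF(al–v) = (90 + 14) / 1499 = 104/1499 = 0.0694 → 6.9 centimorgans.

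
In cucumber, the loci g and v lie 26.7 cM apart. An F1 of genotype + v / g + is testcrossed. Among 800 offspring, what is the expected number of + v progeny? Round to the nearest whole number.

293

A map distance of 26.7 cM corresponds to a recombination frequency of 0.267.
The F1 is + v / g +, so + v is a parental gamete class with expected frequency (1 − r)/2 = 0.733/2 = 0.3665.
Expected number = 0.3665 × 800 = 293.20 ≈ 293.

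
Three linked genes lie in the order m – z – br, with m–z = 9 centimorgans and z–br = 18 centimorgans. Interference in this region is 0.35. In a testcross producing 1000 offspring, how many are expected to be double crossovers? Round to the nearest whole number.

Map distances give recombination frequencies of 0.090 and 0.180 for the two intervals.
With interference 0.35 (so coincidence = 0.65), expected double-crossover frequency = 0.090 × 0.180 × 0.65 = 0.01053.
Expected number = 0.01053 × 1000 = 10.53 ≈ 11.

11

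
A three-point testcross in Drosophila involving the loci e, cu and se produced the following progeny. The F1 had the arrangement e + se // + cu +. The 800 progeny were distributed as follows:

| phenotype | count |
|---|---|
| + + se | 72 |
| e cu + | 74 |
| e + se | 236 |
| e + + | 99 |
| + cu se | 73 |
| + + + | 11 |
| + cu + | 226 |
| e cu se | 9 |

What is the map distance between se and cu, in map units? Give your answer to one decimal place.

The two rarest classes, e cu se and + + +, are the double crossovers. Comparing them with the parentals, only the cu allele has switched, so cu is the middle locus and the order is e – cu – se.
Crossovers in the cu–se interval produce the single-crossover classes e + + and + cu se (99 + 73 = 172) plus the double crossovers (20).
RF(cu–se) = (172 + 20) / 800 = 192/800 = 0.2400 → 24.0 map units.

24.0 map units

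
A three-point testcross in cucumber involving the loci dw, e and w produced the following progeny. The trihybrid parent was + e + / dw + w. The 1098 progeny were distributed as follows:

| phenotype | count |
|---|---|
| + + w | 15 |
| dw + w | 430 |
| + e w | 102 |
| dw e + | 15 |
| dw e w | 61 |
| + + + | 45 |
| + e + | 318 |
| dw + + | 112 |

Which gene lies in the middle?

dw

The two rarest classes, dw e + and + + w, are the double crossovers. Comparing them with the parentals, only the dw allele has switched, so dw is the middle locus and the order is w – dw – e.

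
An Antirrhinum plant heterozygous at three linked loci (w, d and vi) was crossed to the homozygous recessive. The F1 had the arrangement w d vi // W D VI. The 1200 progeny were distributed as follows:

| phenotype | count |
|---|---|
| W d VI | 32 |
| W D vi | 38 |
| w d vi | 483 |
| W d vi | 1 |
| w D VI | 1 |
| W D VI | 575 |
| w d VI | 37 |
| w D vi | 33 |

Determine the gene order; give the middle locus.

The two rarest classes, W d vi and w D VI, are the double crossovers. Comparing them with the parentals, only the w allele has switched, so w is the middle locus and the order is vi – w – d.

w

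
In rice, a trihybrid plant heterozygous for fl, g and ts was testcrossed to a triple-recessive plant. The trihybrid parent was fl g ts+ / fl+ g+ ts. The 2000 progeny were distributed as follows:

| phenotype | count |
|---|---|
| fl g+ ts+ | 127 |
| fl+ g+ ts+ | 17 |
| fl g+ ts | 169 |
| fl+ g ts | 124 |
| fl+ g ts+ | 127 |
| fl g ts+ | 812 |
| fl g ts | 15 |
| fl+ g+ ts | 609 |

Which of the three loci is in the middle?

The two rarest classes, fl g ts and fl+ g+ ts+, are the double crossovers. Comparing them with the parentals, only the ts allele has switched, so ts is the middle locus and the order is g – ts – fl.

ts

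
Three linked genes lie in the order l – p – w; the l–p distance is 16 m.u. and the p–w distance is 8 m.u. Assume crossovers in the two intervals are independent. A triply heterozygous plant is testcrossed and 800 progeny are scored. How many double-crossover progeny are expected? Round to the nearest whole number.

Map distances give recombination frequencies of 0.160 and 0.080 for the two intervals.
With no interference, expected double-crossover frequency = 0.160 × 0.080 = 0.01280.
Expected number = 0.01280 × 800 = 10.24 ≈ 10.

10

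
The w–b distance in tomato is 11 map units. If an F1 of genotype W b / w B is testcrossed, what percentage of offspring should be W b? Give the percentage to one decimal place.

A map distance of 11 map units corresponds to a recombination frequency of 0.110.
The F1 is W b / w B, so W b is a parental gamete class with expected frequency (1 − r)/2 = 0.890/2 = 0.4450.
That is 0.4450 = 44.5% of the progeny.

44.5%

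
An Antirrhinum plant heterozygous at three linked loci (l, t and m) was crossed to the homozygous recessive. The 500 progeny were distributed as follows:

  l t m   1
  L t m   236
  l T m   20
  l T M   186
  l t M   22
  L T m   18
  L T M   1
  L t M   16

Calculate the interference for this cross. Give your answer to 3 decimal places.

The two most frequent reciprocal classes, L t m and l T M, are the parental types, so the F1 was L t m / l T M.
The two rarest classes, l t m and L T M, are the double crossovers. Comparing them with the parentals, only the l allele has switched, so l is the middle locus and the order is m – l – t.
m–l: (36 + 2)/500 = 0.0760; l–t: (40 + 2)/500 = 0.0840.
Expected DCO frequency = 0.0760 × 0.0840 ≈ 0.00638; observed = 2/500 ≈ 0.00400.
Coefficient of coincidence = 0.00400/0.00638 ≈ 0.627; interference = 1 − 0.627 = 0.373.

0.373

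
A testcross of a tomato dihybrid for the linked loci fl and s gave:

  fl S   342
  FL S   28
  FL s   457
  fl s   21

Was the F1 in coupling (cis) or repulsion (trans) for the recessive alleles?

The two most frequent classes are FL s (457) and fl S (342); these are the parental (non-recombinant) types.
So the F1 carried FL s on one chromosome and fl S on the other — the recessive alleles are on opposite chromosomes (trans / repulsion).

trans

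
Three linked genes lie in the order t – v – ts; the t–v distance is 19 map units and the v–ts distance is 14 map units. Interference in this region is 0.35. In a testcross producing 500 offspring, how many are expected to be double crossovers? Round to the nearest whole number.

9

Map distances give recombination frequencies of 0.190 and 0.140 for the two intervals.
With interference 0.35 (so coincidence = 0.65), expected double-crossover frequency = 0.190 × 0.140 × 0.65 = 0.01729.
Expected number = 0.01729 × 500 = 8.65 ≈ 9.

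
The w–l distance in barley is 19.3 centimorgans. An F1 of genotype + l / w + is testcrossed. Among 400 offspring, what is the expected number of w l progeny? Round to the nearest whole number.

A map distance of 19.3 centimorgans corresponds to a recombination frequency of 0.193.
The F1 is + l / w +, so w l is a recombinant gamete class with expected frequency r/2 = 0.193/2 = 0.0965.
Expected number = 0.0965 × 400 = 38.60 ≈ 39.

39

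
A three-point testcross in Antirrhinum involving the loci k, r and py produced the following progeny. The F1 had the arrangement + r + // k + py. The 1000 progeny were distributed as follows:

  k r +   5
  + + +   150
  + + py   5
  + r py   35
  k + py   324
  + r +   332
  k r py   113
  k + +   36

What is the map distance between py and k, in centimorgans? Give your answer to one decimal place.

The two rarest classes, k r + and + + py, are the double crossovers. Comparing them with the parentals, only the k allele has switched, so k is the middle locus and the order is py – k – r.
Crossovers in the py–k interval produce the single-crossover classes + r py and k + + (35 + 36 = 71) plus the double crossovers (10).
RF(py–k) = (71 + 10) / 1000 = 81/1000 = 0.0810 → 8.1 centimorgans.

8.1 centimorgans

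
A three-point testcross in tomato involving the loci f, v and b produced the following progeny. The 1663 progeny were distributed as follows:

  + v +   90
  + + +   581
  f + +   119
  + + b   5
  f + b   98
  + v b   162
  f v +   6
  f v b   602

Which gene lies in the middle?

The two most frequent reciprocal classes, f v b and + + +, are the parental types, so the F1 was f v b / + + +.
The two rarest classes, f v + and + + b, are the double crossovers. Comparing them with the parentals, only the b allele has switched, so b is the middle locus and the order is v – b – f.

b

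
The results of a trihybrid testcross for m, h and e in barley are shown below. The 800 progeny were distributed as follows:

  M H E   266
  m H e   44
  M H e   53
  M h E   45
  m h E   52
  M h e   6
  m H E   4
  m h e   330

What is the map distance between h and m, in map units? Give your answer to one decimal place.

The two most frequent reciprocal classes, m h e and M H E, are the parental types, so the F1 was m h e / M H E.
The two rarest classes, M h e and m H E, are the double crossovers. Comparing them with the parentals, only the m allele has switched, so m is the middle locus and the order is h – m – e.
Crossovers in the h–m interval produce the single-crossover classes m H e and M h E (44 + 45 = 89) plus the double crossovers (10).
RF(h–m) = (89 + 10) / 800 = 99/800 = 0.1237 → 12.4 map units.

12.4 map units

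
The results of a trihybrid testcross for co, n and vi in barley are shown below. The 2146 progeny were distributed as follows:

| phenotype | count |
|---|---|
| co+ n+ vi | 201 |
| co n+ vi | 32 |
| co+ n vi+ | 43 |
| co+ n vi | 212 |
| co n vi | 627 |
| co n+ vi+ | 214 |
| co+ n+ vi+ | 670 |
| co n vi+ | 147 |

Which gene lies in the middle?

n

The two most frequent reciprocal classes, co+ n+ vi+ and co n vi, are the parental types, so the F1 was co+ n+ vi+ / co n vi.
The two rarest classes, co+ n vi+ and co n+ vi, are the double crossovers. Comparing them with the parentals, only the n allele has switched, so n is the middle locus and the order is co – n – vi.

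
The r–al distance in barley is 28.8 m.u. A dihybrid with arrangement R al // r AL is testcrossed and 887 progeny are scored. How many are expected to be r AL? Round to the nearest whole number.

316

A map distance of 28.8 m.u. corresponds to a recombination frequency of 0.288.
The F1 is R al / r AL, so r AL is a parental gamete class with expected frequency (1 − r)/2 = 0.712/2 = 0.3560.
Expected number = 0.3560 × 887 = 315.77 ≈ 316.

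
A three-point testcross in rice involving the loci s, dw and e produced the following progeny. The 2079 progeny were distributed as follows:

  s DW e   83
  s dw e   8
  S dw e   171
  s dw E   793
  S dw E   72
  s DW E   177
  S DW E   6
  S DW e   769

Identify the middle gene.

The two most frequent reciprocal classes, S DW e and s dw E, are the parental types, so the F1 was S DW e / s dw E.
The two rarest classes, S DW E and s dw e, are the double crossovers. Comparing them with the parentals, only the e allele has switched, so e is the middle locus and the order is dw – e – s.

e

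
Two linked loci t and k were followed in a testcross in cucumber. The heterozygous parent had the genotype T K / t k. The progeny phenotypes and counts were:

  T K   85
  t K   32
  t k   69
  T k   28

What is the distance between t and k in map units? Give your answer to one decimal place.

The recombinant classes are T k and t K: 28 + 32 = 60.
Recombination frequency = 60/214 = 0.2804 ≈ 28.0%, i.e. 28.0 map units.

28.0 map units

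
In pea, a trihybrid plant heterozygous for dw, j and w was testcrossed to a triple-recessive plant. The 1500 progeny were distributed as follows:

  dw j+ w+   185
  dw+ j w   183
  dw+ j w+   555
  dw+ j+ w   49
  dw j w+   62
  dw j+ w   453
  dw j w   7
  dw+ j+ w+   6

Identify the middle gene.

j

The two most frequent reciprocal classes, dw j+ w and dw+ j w+, are the parental types, so the F1 was dw j+ w / dw+ j w+.
The two rarest classes, dw j w and dw+ j+ w+, are the double crossovers. Comparing them with the parentals, only the j allele has switched, so j is the middle locus and the order is w – j – dw.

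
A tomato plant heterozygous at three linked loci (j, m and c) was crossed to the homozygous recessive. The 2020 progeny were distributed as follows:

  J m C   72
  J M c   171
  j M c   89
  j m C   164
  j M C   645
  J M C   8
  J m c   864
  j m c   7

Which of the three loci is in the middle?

j

The two most frequent reciprocal classes, j M C and J m c, are the parental types, so the F1 was j M C / J m c.
The two rarest classes, J M C and j m c, are the double crossovers. Comparing them with the parentals, only the j allele has switched, so j is the middle locus and the order is m – j – c.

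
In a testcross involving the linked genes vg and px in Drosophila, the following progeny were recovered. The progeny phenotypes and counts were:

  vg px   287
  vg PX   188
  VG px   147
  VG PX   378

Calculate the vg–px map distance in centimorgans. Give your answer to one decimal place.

33.5 centimorgans

The two most frequent classes, VG PX (378) and vg px (287), are the parental types, so the F1 was VG PX / vg px.
The recombinant classes are VG px and vg PX: 147 + 188 = 335.
Recombination frequency = 335/1000 = 0.3350 ≈ 33.5%, i.e. 33.5 centimorgans.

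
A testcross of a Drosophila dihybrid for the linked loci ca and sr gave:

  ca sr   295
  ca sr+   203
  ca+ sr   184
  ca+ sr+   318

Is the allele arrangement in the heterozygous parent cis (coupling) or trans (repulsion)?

cis

The two most frequent classes are ca+ sr+ (318) and ca sr (295); these are the parental (non-recombinant) types.
So the F1 carried ca+ sr+ on one chromosome and ca sr on the other — the recessive alleles are on the same chromosome (cis / coupling).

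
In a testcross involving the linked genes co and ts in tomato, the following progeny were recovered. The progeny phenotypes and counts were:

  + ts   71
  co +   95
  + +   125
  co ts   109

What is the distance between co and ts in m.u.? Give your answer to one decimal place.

The two most frequent classes, + + (125) and co ts (109), are the parental types, so the F1 was + + / co ts.
The recombinant classes are + ts and co +: 71 + 95 = 166.
Recombination frequency = 166/400 = 0.4150 ≈ 41.5%, i.e. 41.5 m.u.

41.5 m.u.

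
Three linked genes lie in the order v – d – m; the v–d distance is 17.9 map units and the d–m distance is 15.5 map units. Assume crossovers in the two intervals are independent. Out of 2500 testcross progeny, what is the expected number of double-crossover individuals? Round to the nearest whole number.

Map distances give recombination frequencies of 0.179 and 0.155 for the two intervals.
With no interference, expected double-crossover frequency = 0.179 × 0.155 = 0.02774.
Expected number = 0.02774 × 2500 = 69.36 ≈ 69.

69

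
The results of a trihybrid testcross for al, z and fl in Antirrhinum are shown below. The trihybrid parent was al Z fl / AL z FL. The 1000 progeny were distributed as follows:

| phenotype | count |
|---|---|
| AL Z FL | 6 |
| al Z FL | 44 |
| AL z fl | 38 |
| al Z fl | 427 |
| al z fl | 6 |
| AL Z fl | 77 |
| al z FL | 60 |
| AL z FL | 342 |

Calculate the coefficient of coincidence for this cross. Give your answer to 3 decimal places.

0.857

The two rarest classes, al z fl and AL Z FL, are the double crossovers. Comparing them with the parentals, only the z allele has switched, so z is the middle locus and the order is fl – z – al.
fl–z: (82 + 12)/1000 = 0.0940; z–al: (137 + 12)/1000 = 0.1490.
Expected DCO frequency = 0.0940 × 0.1490 ≈ 0.01401; observed = 12/1000 ≈ 0.01200.
Coefficient of coincidence = 0.01200/0.01401 ≈ 0.857.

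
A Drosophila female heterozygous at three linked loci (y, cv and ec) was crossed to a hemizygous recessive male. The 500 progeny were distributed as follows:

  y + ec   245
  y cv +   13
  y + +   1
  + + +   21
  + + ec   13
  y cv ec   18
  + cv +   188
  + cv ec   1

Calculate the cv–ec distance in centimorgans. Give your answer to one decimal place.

The two most frequent reciprocal classes, y + ec and + cv +, are the parental types, so the F1 was y + ec / + cv +.
The two rarest classes, y + + and + cv ec, are the double crossovers. Comparing them with the parentals, only the ec allele has switched, so ec is the middle locus and the order is y – ec – cv.
Crossovers in the ec–cv interval produce the single-crossover classes y cv ec and + + + (18 + 21 = 39) plus the double crossovers (2).
RF(ec–cv) = (39 + 2) / 500 = 41/500 = 0.0820 → 8.2 centimorgans.

8.2 centimorgans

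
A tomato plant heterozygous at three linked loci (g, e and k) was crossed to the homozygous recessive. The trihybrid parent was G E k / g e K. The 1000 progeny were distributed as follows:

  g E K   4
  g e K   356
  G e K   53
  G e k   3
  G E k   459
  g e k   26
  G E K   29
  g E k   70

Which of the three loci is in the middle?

The two rarest classes, G e k and g E K, are the double crossovers. Comparing them with the parentals, only the e allele has switched, so e is the middle locus and the order is g – e – k.

e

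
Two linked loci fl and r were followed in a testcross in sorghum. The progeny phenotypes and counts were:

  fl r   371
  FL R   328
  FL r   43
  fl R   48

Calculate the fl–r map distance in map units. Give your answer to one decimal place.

11.5 map units

The two most frequent classes, FL R (328) and fl r (371), are the parental types, so the F1 was FL R / fl r.
The recombinant classes are FL r and fl R: 43 + 48 = 91.
Recombination frequency = 91/790 = 0.1152 ≈ 11.5%, i.e. 11.5 map units.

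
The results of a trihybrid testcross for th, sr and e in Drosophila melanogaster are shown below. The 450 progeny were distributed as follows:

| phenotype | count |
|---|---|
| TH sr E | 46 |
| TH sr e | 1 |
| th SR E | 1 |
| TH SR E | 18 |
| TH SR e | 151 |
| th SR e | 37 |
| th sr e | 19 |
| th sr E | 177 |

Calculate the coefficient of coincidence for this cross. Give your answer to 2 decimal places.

The two most frequent reciprocal classes, TH SR e and th sr E, are the parental types, so the F1 was TH SR e / th sr E.
The two rarest classes, TH sr e and th SR E, are the double crossovers. Comparing them with the parentals, only the sr allele has switched, so sr is the middle locus and the order is th – sr – e.
th–sr: (83 + 2)/450 = 0.1889; sr–e: (37 + 2)/450 = 0.0867.
Expected DCO frequency = 0.1889 × 0.0867 ≈ 0.01638; observed = 2/450 ≈ 0.00444.
Coefficient of coincidence = 0.00444/0.01638 ≈ 0.27.

0.27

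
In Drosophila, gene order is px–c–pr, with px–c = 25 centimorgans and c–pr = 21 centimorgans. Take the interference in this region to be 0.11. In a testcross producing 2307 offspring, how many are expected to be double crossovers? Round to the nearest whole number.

108

Map distances give recombination frequencies of 0.250 and 0.210 for the two intervals.
With interference 0.11 (so coincidence = 0.89), expected double-crossover frequency = 0.250 × 0.210 × 0.89 = 0.04672.
Expected number = 0.04672 × 2307 = 107.79 ≈ 108.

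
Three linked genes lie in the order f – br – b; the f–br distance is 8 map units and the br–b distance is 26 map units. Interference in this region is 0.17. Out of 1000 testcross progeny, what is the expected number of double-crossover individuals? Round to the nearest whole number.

17

Map distances give recombination frequencies of 0.080 and 0.260 for the two intervals.
With interference 0.17 (so coincidence = 0.83), expected double-crossover frequency = 0.080 × 0.260 × 0.83 = 0.01726.
Expected number = 0.01726 × 1000 = 17.26 ≈ 17.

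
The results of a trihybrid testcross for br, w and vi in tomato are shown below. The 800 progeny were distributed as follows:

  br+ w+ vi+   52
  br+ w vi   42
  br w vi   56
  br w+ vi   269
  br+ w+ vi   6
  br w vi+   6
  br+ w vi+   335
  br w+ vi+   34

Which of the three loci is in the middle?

The two most frequent reciprocal classes, br+ w vi+ and br w+ vi, are the parental types, so the F1 was br+ w vi+ / br w+ vi.
The two rarest classes, br w vi+ and br+ w+ vi, are the double crossovers. Comparing them with the parentals, only the br allele has switched, so br is the middle locus and the order is w – br – vi.

br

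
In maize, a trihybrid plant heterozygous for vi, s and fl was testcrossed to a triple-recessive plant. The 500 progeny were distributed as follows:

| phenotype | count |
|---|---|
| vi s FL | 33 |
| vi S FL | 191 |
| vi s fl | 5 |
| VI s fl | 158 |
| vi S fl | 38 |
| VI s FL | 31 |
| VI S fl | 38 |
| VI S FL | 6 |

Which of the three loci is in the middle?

The two most frequent reciprocal classes, VI s fl and vi S FL, are the parental types, so the F1 was VI s fl / vi S FL.
The two rarest classes, vi s fl and VI S FL, are the double crossovers. Comparing them with the parentals, only the vi allele has switched, so vi is the middle locus and the order is s – vi – fl.

vi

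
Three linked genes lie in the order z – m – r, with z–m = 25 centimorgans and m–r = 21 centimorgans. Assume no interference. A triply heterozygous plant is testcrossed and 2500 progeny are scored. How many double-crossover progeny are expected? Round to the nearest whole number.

Map distances give recombination frequencies of 0.250 and 0.210 for the two intervals.
With no interference, expected double-crossover frequency = 0.250 × 0.210 = 0.05250.
Expected number = 0.05250 × 2500 = 131.25 ≈ 131.

131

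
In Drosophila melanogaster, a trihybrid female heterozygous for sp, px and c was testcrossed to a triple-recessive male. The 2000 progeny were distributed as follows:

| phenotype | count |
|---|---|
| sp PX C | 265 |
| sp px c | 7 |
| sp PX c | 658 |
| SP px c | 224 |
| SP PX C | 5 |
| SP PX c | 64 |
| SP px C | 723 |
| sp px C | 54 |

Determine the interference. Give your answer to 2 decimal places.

The two most frequent reciprocal classes, sp PX c and SP px C, are the parental types, so the F1 was sp PX c / SP px C.
The two rarest classes, sp px c and SP PX C, are the double crossovers. Comparing them with the parentals, only the px allele has switched, so px is the middle locus and the order is c – px – sp.
c–px: (489 + 12)/2000 = 0.2505; px–sp: (118 + 12)/2000 = 0.0650.
Expected DCO frequency = 0.2505 × 0.0650 ≈ 0.01628; observed = 12/2000 ≈ 0.00600.
Coefficient of coincidence = 0.00600/0.01628 ≈ 0.37; interference = 1 − 0.37 = 0.63.

0.63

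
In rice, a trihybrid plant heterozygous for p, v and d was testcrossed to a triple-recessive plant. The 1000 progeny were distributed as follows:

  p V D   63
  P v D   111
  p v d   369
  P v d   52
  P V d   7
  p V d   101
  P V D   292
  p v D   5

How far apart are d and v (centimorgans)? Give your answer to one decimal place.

The two most frequent reciprocal classes, p v d and P V D, are the parental types, so the F1 was p v d / P V D.
The two rarest classes, p v D and P V d, are the double crossovers. Comparing them with the parentals, only the d allele has switched, so d is the middle locus and the order is p – d – v.
Crossovers in the d–v interval produce the single-crossover classes p V d and P v D (101 + 111 = 212) plus the double crossovers (12).
RF(d–v) = (212 + 12) / 1000 = 224/1000 = 0.2240 → 22.4 centimorgans.

22.4 centimorgans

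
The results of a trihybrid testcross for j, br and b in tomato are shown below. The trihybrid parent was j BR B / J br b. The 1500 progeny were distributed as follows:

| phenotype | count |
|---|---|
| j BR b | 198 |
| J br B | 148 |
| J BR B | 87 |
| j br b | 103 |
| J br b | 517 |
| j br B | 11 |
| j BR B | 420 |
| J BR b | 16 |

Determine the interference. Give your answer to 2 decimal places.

0.50

The two rarest classes, j br B and J BR b, are the double crossovers. Comparing them with the parentals, only the br allele has switched, so br is the middle locus and the order is j – br – b.
j–br: (190 + 27)/1500 = 0.1447; br–b: (346 + 27)/1500 = 0.2487.
Expected DCO frequency = 0.1447 × 0.2487 ≈ 0.03599; observed = 27/1500 ≈ 0.01800.
Coefficient of coincidence = 0.01800/0.03599 ≈ 0.50; interference = 1 − 0.50 = 0.50.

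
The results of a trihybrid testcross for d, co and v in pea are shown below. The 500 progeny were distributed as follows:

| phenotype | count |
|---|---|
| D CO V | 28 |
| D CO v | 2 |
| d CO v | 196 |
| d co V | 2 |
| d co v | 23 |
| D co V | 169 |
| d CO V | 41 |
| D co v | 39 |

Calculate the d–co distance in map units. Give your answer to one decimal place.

11.0 map units

The two most frequent reciprocal classes, d CO v and D co V, are the parental types, so the F1 was d CO v / D co V.
The two rarest classes, D CO v and d co V, are the double crossovers. Comparing them with the parentals, only the d allele has switched, so d is the middle locus and the order is co – d – v.
Crossovers in the co–d interval produce the single-crossover classes d co v and D CO V (23 + 28 = 51) plus the double crossovers (4).
RF(co–d) = (51 + 4) / 500 = 55/500 = 0.1100 → 11.0 map units.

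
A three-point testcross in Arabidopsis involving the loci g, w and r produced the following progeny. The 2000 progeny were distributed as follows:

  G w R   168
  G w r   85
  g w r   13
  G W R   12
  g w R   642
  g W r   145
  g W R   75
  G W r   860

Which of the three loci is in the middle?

r

The two most frequent reciprocal classes, G W r and g w R, are the parental types, so the F1 was G W r / g w R.
The two rarest classes, G W R and g w r, are the double crossovers. Comparing them with the parentals, only the r allele has switched, so r is the middle locus and the order is g – r – w.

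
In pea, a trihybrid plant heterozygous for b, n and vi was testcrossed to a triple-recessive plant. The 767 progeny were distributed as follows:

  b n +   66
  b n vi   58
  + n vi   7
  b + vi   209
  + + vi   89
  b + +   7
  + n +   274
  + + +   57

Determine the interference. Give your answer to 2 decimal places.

0.51

The two most frequent reciprocal classes, + n + and b + vi, are the parental types, so the F1 was + n + / b + vi.
The two rarest classes, + n vi and b + +, are the double crossovers. Comparing them with the parentals, only the vi allele has switched, so vi is the middle locus and the order is b – vi – n.
b–vi: (155 + 14)/767 = 0.2203; vi–n: (115 + 14)/767 = 0.1682.
Expected DCO frequency = 0.2203 × 0.1682 ≈ 0.03705; observed = 14/767 ≈ 0.01825.
Coefficient of coincidence = 0.01825/0.03705 ≈ 0.49; interference = 1 − 0.49 = 0.51.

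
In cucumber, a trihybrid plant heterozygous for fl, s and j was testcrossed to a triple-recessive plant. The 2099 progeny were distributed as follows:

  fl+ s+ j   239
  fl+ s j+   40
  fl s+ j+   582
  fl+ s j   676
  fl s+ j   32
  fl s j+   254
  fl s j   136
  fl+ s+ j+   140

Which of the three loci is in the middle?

j

The two most frequent reciprocal classes, fl s+ j+ and fl+ s j, are the parental types, so the F1 was fl s+ j+ / fl+ s j.
The two rarest classes, fl s+ j and fl+ s j+, are the double crossovers. Comparing them with the parentals, only the j allele has switched, so j is the middle locus and the order is fl – j – s.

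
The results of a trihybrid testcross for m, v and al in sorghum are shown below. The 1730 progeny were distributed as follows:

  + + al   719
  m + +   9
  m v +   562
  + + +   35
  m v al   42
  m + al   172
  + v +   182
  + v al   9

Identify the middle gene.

The two most frequent reciprocal classes, m v + and + + al, are the parental types, so the F1 was m v + / + + al.
The two rarest classes, m + + and + v al, are the double crossovers. Comparing them with the parentals, only the v allele has switched, so v is the middle locus and the order is m – v – al.

v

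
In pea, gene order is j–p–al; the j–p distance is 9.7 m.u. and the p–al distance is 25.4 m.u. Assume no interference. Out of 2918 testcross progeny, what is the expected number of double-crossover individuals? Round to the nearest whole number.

72

Map distances give recombination frequencies of 0.097 and 0.254 for the two intervals.
With no interference, expected double-crossover frequency = 0.097 × 0.254 = 0.02464.
Expected number = 0.02464 × 2918 = 71.89 ≈ 72.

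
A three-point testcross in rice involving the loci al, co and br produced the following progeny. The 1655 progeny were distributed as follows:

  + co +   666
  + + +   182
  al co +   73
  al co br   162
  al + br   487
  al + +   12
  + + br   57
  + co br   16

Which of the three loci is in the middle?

br

The two most frequent reciprocal classes, al + br and + co +, are the parental types, so the F1 was al + br / + co +.
The two rarest classes, al + + and + co br, are the double crossovers. Comparing them with the parentals, only the br allele has switched, so br is the middle locus and the order is co – br – al.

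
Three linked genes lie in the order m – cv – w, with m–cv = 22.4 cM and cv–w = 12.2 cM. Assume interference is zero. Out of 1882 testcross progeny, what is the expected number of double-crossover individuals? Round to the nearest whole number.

Map distances give recombination frequencies of 0.224 and 0.122 for the two intervals.
With no interference, expected double-crossover frequency = 0.224 × 0.122 = 0.02733.
Expected number = 0.02733 × 1882 = 51.43 ≈ 51.

51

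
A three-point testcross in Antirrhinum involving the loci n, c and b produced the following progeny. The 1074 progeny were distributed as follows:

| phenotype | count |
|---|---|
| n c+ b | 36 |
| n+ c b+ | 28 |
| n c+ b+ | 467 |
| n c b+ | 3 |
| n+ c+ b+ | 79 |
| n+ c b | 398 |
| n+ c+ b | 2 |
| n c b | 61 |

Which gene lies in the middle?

c

The two most frequent reciprocal classes, n+ c b and n c+ b+, are the parental types, so the F1 was n+ c b / n c+ b+.
The two rarest classes, n+ c+ b and n c b+, are the double crossovers. Comparing them with the parentals, only the c allele has switched, so c is the middle locus and the order is n – c – b.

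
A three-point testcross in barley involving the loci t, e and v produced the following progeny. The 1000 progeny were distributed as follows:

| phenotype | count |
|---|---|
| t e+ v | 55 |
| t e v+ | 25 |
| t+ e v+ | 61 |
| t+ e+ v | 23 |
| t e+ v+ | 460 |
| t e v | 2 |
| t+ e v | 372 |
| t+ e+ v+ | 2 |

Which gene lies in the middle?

The two most frequent reciprocal classes, t e+ v+ and t+ e v, are the parental types, so the F1 was t e+ v+ / t+ e v.
The two rarest classes, t+ e+ v+ and t e v, are the double crossovers. Comparing them with the parentals, only the t allele has switched, so t is the middle locus and the order is v – t – e.

t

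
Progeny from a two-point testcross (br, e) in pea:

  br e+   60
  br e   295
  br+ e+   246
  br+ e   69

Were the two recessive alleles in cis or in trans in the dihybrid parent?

The two most frequent classes are br+ e+ (246) and br e (295); these are the parental (non-recombinant) types.
So the F1 carried br+ e+ on one chromosome and br e on the other — the recessive alleles are on the same chromosome (cis / coupling).

cis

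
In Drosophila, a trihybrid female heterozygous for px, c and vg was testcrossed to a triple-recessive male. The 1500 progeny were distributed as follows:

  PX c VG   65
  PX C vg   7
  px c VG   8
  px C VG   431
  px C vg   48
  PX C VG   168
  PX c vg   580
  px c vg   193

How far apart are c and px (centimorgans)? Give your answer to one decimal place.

25.1 centimorgans

The two most frequent reciprocal classes, px C VG and PX c vg, are the parental types, so the F1 was px C VG / PX c vg.
The two rarest classes, px c VG and PX C vg, are the double crossovers. Comparing them with the parentals, only the c allele has switched, so c is the middle locus and the order is px – c – vg.
Crossovers in the px–c interval produce the single-crossover classes PX C VG and px c vg (168 + 193 = 361) plus the double crossovers (15).
RF(px–c) = (361 + 15) / 1500 = 376/1500 = 0.2507 → 25.1 centimorgans.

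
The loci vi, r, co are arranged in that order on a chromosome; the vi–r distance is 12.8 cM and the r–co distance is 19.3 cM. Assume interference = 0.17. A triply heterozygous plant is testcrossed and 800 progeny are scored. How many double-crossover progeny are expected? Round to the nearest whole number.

16

Map distances give recombination frequencies of 0.128 and 0.193 for the two intervals.
With interference 0.17 (so coincidence = 0.83), expected double-crossover frequency = 0.128 × 0.193 × 0.83 = 0.02050.
Expected number = 0.02050 × 800 = 16.40 ≈ 16.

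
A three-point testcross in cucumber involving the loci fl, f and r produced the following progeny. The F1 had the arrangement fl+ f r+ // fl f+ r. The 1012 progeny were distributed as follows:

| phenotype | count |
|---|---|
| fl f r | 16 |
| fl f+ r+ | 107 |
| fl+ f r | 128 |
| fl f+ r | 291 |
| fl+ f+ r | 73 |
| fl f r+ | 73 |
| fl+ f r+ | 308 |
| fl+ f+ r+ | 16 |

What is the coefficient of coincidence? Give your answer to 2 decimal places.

The two rarest classes, fl+ f+ r+ and fl f r, are the double crossovers. Comparing them with the parentals, only the f allele has switched, so f is the middle locus and the order is fl – f – r.
fl–f: (146 + 32)/1012 = 0.1759; f–r: (235 + 32)/1012 = 0.2638.
Expected DCO frequency = 0.1759 × 0.2638 ≈ 0.04640; observed = 32/1012 ≈ 0.03162.
Coefficient of coincidence = 0.03162/0.04640 ≈ 0.68.

0.68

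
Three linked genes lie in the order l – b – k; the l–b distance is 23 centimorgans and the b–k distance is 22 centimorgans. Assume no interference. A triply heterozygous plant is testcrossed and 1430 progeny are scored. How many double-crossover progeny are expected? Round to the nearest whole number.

72

Map distances give recombination frequencies of 0.230 and 0.220 for the two intervals.
With no interference, expected double-crossover frequency = 0.230 × 0.220 = 0.05060.
Expected number = 0.05060 × 1430 = 72.36 ≈ 72.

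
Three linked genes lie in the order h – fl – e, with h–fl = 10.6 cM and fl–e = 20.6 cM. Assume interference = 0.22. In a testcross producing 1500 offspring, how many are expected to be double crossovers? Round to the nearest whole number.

26

Map distances give recombination frequencies of 0.106 and 0.206 for the two intervals.
With interference 0.22 (so coincidence = 0.78), expected double-crossover frequency = 0.106 × 0.206 × 0.78 = 0.01703.
Expected number = 0.01703 × 1500 = 25.55 ≈ 26.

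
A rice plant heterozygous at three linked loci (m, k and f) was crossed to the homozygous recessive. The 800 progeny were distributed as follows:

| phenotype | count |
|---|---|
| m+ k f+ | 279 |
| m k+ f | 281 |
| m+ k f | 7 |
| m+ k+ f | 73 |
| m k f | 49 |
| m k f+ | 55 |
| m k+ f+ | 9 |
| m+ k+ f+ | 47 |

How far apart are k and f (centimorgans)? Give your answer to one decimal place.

The two most frequent reciprocal classes, m k+ f and m+ k f+, are the parental types, so the F1 was m k+ f / m+ k f+.
The two rarest classes, m k+ f+ and m+ k f, are the double crossovers. Comparing them with the parentals, only the f allele has switched, so f is the middle locus and the order is m – f – k.
Crossovers in the f–k interval produce the single-crossover classes m k f and m+ k+ f+ (49 + 47 = 96) plus the double crossovers (16).
RF(f–k) = (96 + 16) / 800 = 112/800 = 0.1400 → 14.0 centimorgans.

14.0 centimorgans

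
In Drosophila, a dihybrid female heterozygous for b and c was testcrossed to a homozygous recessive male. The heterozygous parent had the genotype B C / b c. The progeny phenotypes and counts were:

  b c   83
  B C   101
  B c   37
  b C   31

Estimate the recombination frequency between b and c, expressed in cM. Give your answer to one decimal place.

The recombinant classes are B c and b C: 37 + 31 = 68.
Recombination frequency = 68/252 = 0.2698 ≈ 27.0%, i.e. 27.0 cM.

27.0 cM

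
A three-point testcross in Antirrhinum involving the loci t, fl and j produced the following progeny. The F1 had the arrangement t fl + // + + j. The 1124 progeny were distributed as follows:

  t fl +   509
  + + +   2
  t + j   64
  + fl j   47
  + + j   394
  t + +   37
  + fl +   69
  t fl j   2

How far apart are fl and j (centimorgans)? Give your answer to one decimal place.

7.8 centimorgans

The two rarest classes, t fl j and + + +, are the double crossovers. Comparing them with the parentals, only the j allele has switched, so j is the middle locus and the order is fl – j – t.
Crossovers in the fl–j interval produce the single-crossover classes t + + and + fl j (37 + 47 = 84) plus the double crossovers (4).
RF(fl–j) = (84 + 4) / 1124 = 88/1124 = 0.0783 → 7.8 centimorgans.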